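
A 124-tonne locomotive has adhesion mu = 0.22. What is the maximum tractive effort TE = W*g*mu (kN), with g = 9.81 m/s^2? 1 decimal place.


TE_max = W * g * mu
TE_max = 124 * 9.81 * 0.22
TE_max = 1216.44 * 0.22
TE_max = 267.6 kN

267.6


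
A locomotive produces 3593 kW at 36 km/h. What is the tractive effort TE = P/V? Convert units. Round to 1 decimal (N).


Convert: P = 3593 kW = 3593000 W
V = 36 / 3.6 = 10.0 m/s
TE = 3593000 / 10.0
TE = 359300.0 N

359300.0


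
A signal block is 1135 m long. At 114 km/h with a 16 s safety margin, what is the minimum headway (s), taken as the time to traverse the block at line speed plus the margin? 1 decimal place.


V = 114 / 3.6 = 31.6667 m/s
Block traversal time = 1135 / 31.6667 = 35.8421 s
Headway = 35.8421 + 16
Headway = 51.8 s

51.8


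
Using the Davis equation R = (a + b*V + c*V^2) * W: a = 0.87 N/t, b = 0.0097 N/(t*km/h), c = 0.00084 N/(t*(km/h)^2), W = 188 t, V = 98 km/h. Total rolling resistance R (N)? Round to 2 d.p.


b*V = 0.0097 * 98 = 0.9506
c*V^2 = 0.00084 * 9604 = 8.06736
R_per_t = 0.87 + 0.9506 + 8.06736 = 9.88796 N/t
R_total = 9.88796 * 188 = 1858.94 N

1858.94


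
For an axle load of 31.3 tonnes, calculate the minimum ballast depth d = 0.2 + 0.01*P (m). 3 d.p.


d = 0.2 + 0.01 * 31.3
d = 0.2 + 0.313
d = 0.513 m

0.513


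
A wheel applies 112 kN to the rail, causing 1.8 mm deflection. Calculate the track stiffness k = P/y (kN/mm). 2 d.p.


Track stiffness k = P / y
k = 112 / 1.8
k = 62.22 kN/mm

62.22


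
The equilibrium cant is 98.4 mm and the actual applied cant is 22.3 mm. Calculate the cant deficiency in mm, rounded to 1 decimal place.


Cant deficiency = equilibrium cant - actual cant
CD = 98.4 - 22.3
CD = 76.1 mm

76.1


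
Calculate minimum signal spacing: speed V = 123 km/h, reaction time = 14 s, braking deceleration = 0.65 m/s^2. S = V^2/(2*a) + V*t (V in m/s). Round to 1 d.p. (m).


V = 123 / 3.6 = 34.1667 m/s
Braking distance = 34.1667^2 / (2*0.65) = 897.9701 m
Sighting distance = 34.1667 * 14 = 478.3333 m
S = 897.9701 + 478.3333 = 1376.3 m

1376.3


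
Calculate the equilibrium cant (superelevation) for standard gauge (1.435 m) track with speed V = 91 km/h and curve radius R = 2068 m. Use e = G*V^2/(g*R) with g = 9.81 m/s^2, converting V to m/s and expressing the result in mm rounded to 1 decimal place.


Convert speed: V = 91 / 3.6 = 25.2778 m/s
Apply formula: e = 1.435 * 25.2778^2 / (9.81 * 2068)
e = 1.435 * 638.966 / 20287.08
e = 0.045197 m = 45.2 mm

45.2


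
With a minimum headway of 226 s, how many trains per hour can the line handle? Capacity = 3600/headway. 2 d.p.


Capacity = 3600 / headway
Capacity = 3600 / 226
Capacity = 15.93 trains/hour

15.93


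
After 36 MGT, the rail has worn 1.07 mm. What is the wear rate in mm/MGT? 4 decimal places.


Wear rate = total wear / cumulative tonnage
Rate = 1.07 / 36
Rate = 0.0297 mm/MGT

0.0297


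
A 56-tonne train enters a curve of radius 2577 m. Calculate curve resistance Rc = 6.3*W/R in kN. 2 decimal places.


Rc = 6.3 * W / R
Rc = 6.3 * 56 / 2577
Rc = 352.8 / 2577
Rc = 0.14 kN

0.14


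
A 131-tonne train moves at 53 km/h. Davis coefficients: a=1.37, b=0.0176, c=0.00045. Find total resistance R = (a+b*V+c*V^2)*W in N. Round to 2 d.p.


b*V = 0.0176 * 53 = 0.9328
c*V^2 = 0.00045 * 2809 = 1.26405
R_per_t = 1.37 + 0.9328 + 1.26405 = 3.56685 N/t
R_total = 3.56685 * 131 = 467.26 N

467.26


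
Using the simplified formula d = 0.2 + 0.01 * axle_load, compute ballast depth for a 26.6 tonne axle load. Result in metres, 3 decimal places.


d = 0.2 + 0.01 * 26.6
d = 0.2 + 0.266
d = 0.466 m

0.466


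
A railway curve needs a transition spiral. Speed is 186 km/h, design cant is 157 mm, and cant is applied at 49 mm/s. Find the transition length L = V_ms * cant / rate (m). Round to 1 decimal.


Convert speed: V = 186 / 3.6 = 51.6667 m/s
L = 51.6667 * 157 / 49
L = 8111.6667 / 49
L = 165.5 m

165.5


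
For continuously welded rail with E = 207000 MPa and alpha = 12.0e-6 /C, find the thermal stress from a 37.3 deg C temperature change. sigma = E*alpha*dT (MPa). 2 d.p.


sigma = E * alpha * dT
sigma = 207000 * 12.0e-6 * 37.3
sigma = 2.484 * 37.3
sigma = 92.65 MPa

92.65


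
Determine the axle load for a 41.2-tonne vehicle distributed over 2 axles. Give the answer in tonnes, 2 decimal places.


Load per axle = total weight / number of axles
Load = 41.2 / 2
Load = 20.60 tonnes

20.60


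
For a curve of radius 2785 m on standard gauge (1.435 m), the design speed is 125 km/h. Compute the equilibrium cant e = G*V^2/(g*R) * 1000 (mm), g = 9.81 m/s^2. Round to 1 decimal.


Convert speed: V = 125 / 3.6 = 34.7222 m/s
Apply formula: e = 1.435 * 34.7222^2 / (9.81 * 2785)
e = 1.435 * 1205.6327 / 27320.85
e = 0.063325 m = 63.3 mm

63.3


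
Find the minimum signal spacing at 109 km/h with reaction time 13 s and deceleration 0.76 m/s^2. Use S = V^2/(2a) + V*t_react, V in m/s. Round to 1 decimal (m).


V = 109 / 3.6 = 30.2778 m/s
Braking distance = 30.2778^2 / (2*0.76) = 603.1209 m
Sighting distance = 30.2778 * 13 = 393.6111 m
S = 603.1209 + 393.6111 = 996.7 m

996.7


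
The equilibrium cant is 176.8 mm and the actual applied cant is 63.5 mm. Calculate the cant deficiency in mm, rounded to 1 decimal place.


Cant deficiency = equilibrium cant - actual cant
CD = 176.8 - 63.5
CD = 113.3 mm

113.3


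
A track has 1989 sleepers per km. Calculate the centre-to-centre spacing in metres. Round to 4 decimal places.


Spacing = 1000 m / number of sleepers
Spacing = 1000 / 1989
Spacing = 0.5028 m

0.5028


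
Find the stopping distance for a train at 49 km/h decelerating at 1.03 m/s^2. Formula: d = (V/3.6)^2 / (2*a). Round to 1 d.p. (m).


Convert speed: V = 49 / 3.6 = 13.6111 m/s
V^2 = 185.2623
d = 185.2623 / (2 * 1.03)
d = 185.2623 / 2.06
d = 89.9 m

89.9


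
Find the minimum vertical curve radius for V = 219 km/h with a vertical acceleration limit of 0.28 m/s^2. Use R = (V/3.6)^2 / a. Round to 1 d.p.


Convert speed: V = 219 / 3.6 = 60.8333 m/s
V^2 = 3700.6944 m^2/s^2
R_v = 3700.6944 / 0.28
R_v = 13216.8 m

13216.8


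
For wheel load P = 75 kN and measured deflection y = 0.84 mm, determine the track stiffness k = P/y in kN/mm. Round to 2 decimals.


Track stiffness k = P / y
k = 75 / 0.84
k = 89.29 kN/mm

89.29


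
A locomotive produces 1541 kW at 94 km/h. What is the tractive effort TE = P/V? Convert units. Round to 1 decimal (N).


Convert: P = 1541 kW = 1541000 W
V = 94 / 3.6 = 26.1111 m/s
TE = 1541000 / 26.1111
TE = 59017.0 N

59017.0


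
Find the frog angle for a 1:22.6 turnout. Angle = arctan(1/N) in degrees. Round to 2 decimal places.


1/N = 1/22.6 = 0.044248
angle = arctan(0.044248) = 0.044219 rad
angle = 0.044219 * 180/pi = 2.53 degrees

2.53


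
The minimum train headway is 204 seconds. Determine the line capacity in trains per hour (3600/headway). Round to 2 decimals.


Capacity = 3600 / headway
Capacity = 3600 / 204
Capacity = 17.65 trains/hour

17.65


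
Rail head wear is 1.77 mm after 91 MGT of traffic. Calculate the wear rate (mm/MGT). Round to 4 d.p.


Wear rate = total wear / cumulative tonnage
Rate = 1.77 / 91
Rate = 0.0195 mm/MGT

0.0195


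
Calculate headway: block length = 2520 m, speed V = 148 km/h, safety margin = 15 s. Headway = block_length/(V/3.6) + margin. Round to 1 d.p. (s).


V = 148 / 3.6 = 41.1111 m/s
Block traversal time = 2520 / 41.1111 = 61.2973 s
Headway = 61.2973 + 15
Headway = 76.3 s

76.3


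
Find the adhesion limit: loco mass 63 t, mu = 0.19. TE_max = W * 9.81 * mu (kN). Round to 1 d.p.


TE_max = W * g * mu
TE_max = 63 * 9.81 * 0.19
TE_max = 618.03 * 0.19
TE_max = 117.4 kN

117.4


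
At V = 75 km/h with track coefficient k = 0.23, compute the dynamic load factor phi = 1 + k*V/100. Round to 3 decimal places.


phi = 1 + k * V / 100
phi = 1 + 0.23 * 75 / 100
phi = 1 + 0.1725
phi = 1.173

1.173


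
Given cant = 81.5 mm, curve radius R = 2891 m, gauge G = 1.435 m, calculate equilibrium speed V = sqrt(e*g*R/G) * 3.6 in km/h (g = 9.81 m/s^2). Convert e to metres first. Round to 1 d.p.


Convert cant: e = 81.5 mm = 0.0815 m
V_ms = sqrt(0.0815 * 9.81 * 2891 / 1.435)
V_ms = sqrt(1610.73022) = 40.1339 m/s
V = 40.1339 * 3.6 = 144.5 km/h

144.5


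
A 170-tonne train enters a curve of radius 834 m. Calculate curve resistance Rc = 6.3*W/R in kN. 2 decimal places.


Rc = 6.3 * W / R
Rc = 6.3 * 170 / 834
Rc = 1071.0 / 834
Rc = 1.28 kN

1.28


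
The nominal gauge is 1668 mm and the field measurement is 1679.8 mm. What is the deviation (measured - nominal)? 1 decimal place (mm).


Deviation = measured - nominal
Deviation = 1679.8 - 1668
Deviation = 11.8 mm

11.8


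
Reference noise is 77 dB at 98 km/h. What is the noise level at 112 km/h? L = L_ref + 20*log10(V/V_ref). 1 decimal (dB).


V/V_ref = 112 / 98 = 1.142857
log10(1.142857) = 0.057992
20 * 0.057992 = 1.1598
L = 77 + 1.1598 = 78.2 dB

78.2


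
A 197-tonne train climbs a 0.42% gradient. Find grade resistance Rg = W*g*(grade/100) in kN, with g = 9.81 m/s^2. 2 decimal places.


Rg = W * 9.81 * grade / 100
Rg = 197 * 9.81 * 0.42 / 100
Rg = 1932.57 * 0.0042
Rg = 8.12 kN

8.12


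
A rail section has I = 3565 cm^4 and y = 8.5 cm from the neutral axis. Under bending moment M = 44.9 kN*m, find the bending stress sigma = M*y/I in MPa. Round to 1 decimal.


Convert units:
M = 44.9 kN*m = 44900000 N*mm
y = 8.5 cm = 85 mm
I = 3565 cm^4 = 35650000 mm^4
sigma = 44900000 * 85 / 35650000
sigma = 107.1 MPa

107.1


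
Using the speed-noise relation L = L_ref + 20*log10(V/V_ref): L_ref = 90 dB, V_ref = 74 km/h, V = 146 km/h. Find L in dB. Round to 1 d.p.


V/V_ref = 146 / 74 = 1.972973
log10(1.972973) = 0.295121
20 * 0.295121 = 5.9024
L = 90 + 5.9024 = 95.9 dB

95.9


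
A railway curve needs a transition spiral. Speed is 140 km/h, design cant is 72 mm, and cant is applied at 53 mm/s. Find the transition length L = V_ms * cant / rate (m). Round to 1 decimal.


Convert speed: V = 140 / 3.6 = 38.8889 m/s
L = 38.8889 * 72 / 53
L = 2800.0 / 53
L = 52.8 m

52.8


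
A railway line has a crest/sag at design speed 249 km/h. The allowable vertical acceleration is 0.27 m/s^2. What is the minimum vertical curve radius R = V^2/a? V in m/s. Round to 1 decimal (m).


Convert speed: V = 249 / 3.6 = 69.1667 m/s
V^2 = 4784.0278 m^2/s^2
R_v = 4784.0278 / 0.27
R_v = 17718.6 m

17718.6


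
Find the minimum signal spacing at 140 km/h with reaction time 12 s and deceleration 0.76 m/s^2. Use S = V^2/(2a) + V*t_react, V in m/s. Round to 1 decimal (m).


V = 140 / 3.6 = 38.8889 m/s
Braking distance = 38.8889^2 / (2*0.76) = 994.9643 m
Sighting distance = 38.8889 * 12 = 466.6667 m
S = 994.9643 + 466.6667 = 1461.6 m

1461.6


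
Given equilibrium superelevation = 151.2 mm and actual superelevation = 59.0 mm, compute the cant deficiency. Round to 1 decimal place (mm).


Cant deficiency = equilibrium cant - actual cant
CD = 151.2 - 59.0
CD = 92.2 mm

92.2


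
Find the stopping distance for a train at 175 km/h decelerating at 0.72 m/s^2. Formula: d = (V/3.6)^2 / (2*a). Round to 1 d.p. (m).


Convert speed: V = 175 / 3.6 = 48.6111 m/s
V^2 = 2363.0401
d = 2363.0401 / (2 * 0.72)
d = 2363.0401 / 1.44
d = 1641.0 m

1641.0


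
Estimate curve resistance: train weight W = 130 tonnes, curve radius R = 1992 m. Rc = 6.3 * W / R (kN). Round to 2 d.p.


Rc = 6.3 * W / R
Rc = 6.3 * 130 / 1992
Rc = 819.0 / 1992
Rc = 0.41 kN

0.41


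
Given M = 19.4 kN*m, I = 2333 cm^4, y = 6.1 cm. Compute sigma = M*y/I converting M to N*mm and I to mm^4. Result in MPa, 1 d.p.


Convert units:
M = 19.4 kN*m = 19400000 N*mm
y = 6.1 cm = 61 mm
I = 2333 cm^4 = 23330000 mm^4
sigma = 19400000 * 61 / 23330000
sigma = 50.7 MPa

50.7


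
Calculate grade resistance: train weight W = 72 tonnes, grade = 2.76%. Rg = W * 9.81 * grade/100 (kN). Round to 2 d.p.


Rg = W * 9.81 * grade / 100
Rg = 72 * 9.81 * 2.76 / 100
Rg = 706.32 * 0.0276
Rg = 19.49 kN

19.49


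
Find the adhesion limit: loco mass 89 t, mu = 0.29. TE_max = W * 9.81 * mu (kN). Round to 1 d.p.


TE_max = W * g * mu
TE_max = 89 * 9.81 * 0.29
TE_max = 873.09 * 0.29
TE_max = 253.2 kN

253.2


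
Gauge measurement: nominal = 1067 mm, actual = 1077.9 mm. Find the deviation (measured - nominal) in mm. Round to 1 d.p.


Deviation = measured - nominal
Deviation = 1077.9 - 1067
Deviation = 10.9 mm

10.9


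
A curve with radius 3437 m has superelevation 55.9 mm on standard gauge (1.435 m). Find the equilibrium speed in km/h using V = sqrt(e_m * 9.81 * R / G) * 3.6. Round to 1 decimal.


Convert cant: e = 55.9 mm = 0.0559 m
V_ms = sqrt(0.0559 * 9.81 * 3437 / 1.435)
V_ms = sqrt(1313.43458) = 36.2413 m/s
V = 36.2413 * 3.6 = 130.5 km/h

130.5


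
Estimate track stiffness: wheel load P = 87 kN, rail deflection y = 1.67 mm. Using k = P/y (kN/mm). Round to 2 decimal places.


Track stiffness k = P / y
k = 87 / 1.67
k = 52.10 kN/mm

52.10


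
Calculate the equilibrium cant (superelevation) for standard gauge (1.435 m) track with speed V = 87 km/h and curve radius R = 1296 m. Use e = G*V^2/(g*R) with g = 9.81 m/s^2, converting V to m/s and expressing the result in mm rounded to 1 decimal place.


Convert speed: V = 87 / 3.6 = 24.1667 m/s
Apply formula: e = 1.435 * 24.1667^2 / (9.81 * 1296)
e = 1.435 * 584.0278 / 12713.76
e = 0.065919 m = 65.9 mm

65.9


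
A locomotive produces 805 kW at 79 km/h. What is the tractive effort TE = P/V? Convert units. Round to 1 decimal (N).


Convert: P = 805 kW = 805000 W
V = 79 / 3.6 = 21.9444 m/s
TE = 805000 / 21.9444
TE = 36683.5 N

36683.5


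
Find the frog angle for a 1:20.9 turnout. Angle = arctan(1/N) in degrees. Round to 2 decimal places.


1/N = 1/20.9 = 0.047847
angle = arctan(0.047847) = 0.04781 rad
angle = 0.04781 * 180/pi = 2.74 degrees

2.74


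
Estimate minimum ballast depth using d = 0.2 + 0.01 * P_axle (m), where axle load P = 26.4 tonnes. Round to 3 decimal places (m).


d = 0.2 + 0.01 * 26.4
d = 0.2 + 0.264
d = 0.464 m

0.464


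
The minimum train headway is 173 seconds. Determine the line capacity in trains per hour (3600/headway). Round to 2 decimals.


Capacity = 3600 / headway
Capacity = 3600 / 173
Capacity = 20.81 trains/hour

20.81


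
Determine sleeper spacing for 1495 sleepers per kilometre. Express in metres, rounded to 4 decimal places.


Spacing = 1000 m / number of sleepers
Spacing = 1000 / 1495
Spacing = 0.6689 m

0.6689


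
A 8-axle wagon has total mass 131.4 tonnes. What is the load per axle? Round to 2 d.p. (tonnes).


Load per axle = total weight / number of axles
Load = 131.4 / 8
Load = 16.43 tonnes

16.43


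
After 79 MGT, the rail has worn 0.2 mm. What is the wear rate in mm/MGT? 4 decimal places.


Wear rate = total wear / cumulative tonnage
Rate = 0.2 / 79
Rate = 0.0025 mm/MGT

0.0025


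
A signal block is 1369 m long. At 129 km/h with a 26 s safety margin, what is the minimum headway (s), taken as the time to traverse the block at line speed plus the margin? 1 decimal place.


V = 129 / 3.6 = 35.8333 m/s
Block traversal time = 1369 / 35.8333 = 38.2047 s
Headway = 38.2047 + 26
Headway = 64.2 s

64.2


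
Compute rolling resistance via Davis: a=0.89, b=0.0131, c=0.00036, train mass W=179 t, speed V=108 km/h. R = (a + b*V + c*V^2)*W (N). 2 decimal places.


b*V = 0.0131 * 108 = 1.4148
c*V^2 = 0.00036 * 11664 = 4.19904
R_per_t = 0.89 + 1.4148 + 4.19904 = 6.50384 N/t
R_total = 6.50384 * 179 = 1164.19 N

1164.19


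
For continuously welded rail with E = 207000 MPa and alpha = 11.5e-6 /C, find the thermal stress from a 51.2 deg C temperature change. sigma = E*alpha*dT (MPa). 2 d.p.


sigma = E * alpha * dT
sigma = 207000 * 11.5e-6 * 51.2
sigma = 2.3805 * 51.2
sigma = 121.88 MPa

121.88


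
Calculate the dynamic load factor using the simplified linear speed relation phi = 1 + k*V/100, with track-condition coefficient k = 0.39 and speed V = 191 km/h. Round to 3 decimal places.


phi = 1 + k * V / 100
phi = 1 + 0.39 * 191 / 100
phi = 1 + 0.7449
phi = 1.745

1.745


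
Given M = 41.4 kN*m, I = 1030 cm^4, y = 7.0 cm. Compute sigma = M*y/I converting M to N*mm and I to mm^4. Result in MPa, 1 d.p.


Convert units:
M = 41.4 kN*m = 41400000 N*mm
y = 7.0 cm = 70 mm
I = 1030 cm^4 = 10300000 mm^4
sigma = 41400000 * 70 / 10300000
sigma = 281.4 MPa

281.4


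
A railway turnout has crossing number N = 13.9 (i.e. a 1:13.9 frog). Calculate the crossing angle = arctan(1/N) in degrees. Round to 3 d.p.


1/N = 1/13.9 = 0.071942
angle = arctan(0.071942) = 0.071819 rad
angle = 0.071819 * 180/pi = 4.115 degrees

4.115


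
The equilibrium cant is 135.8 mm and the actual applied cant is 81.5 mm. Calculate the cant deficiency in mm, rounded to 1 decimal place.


Cant deficiency = equilibrium cant - actual cant
CD = 135.8 - 81.5
CD = 54.3 mm

54.3


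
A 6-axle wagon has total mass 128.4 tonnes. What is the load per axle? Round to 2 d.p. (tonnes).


Load per axle = total weight / number of axles
Load = 128.4 / 6
Load = 21.40 tonnes

21.40


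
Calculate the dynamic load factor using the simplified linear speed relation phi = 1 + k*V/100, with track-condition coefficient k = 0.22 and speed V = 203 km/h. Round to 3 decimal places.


phi = 1 + k * V / 100
phi = 1 + 0.22 * 203 / 100
phi = 1 + 0.4466
phi = 1.447

1.447


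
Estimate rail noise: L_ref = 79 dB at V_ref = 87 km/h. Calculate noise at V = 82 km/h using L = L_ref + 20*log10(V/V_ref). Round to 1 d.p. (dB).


V/V_ref = 82 / 87 = 0.942529
log10(0.942529) = -0.025705
20 * -0.025705 = -0.5141
L = 79 + -0.5141 = 78.5 dB

78.5


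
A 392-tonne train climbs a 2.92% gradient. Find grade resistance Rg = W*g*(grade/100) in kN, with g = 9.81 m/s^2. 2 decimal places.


Rg = W * 9.81 * grade / 100
Rg = 392 * 9.81 * 2.92 / 100
Rg = 3845.52 * 0.0292
Rg = 112.29 kN

112.29


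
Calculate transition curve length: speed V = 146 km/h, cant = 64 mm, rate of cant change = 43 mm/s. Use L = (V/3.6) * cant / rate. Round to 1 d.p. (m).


Convert speed: V = 146 / 3.6 = 40.5556 m/s
L = 40.5556 * 64 / 43
L = 2595.5556 / 43
L = 60.4 m

60.4


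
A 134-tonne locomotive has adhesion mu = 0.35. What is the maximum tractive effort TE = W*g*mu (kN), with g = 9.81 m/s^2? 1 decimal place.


TE_max = W * g * mu
TE_max = 134 * 9.81 * 0.35
TE_max = 1314.54 * 0.35
TE_max = 460.1 kN

460.1


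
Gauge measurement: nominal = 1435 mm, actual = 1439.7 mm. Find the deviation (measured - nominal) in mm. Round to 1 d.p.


Deviation = measured - nominal
Deviation = 1439.7 - 1435
Deviation = 4.7 mm

4.7


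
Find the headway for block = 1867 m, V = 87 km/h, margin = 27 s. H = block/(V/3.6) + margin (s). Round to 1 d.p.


V = 87 / 3.6 = 24.1667 m/s
Block traversal time = 1867 / 24.1667 = 77.2552 s
Headway = 77.2552 + 27
Headway = 104.3 s

104.3


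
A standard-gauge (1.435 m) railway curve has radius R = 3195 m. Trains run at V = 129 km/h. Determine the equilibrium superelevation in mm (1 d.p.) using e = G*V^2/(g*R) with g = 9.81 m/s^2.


Convert speed: V = 129 / 3.6 = 35.8333 m/s
Apply formula: e = 1.435 * 35.8333^2 / (9.81 * 3195)
e = 1.435 * 1284.0278 / 31342.95
e = 0.058788 m = 58.8 mm

58.8


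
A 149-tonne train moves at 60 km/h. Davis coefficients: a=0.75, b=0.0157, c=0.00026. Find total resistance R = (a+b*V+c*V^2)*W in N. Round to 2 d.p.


b*V = 0.0157 * 60 = 0.942
c*V^2 = 0.00026 * 3600 = 0.936
R_per_t = 0.75 + 0.942 + 0.936 = 2.628 N/t
R_total = 2.628 * 149 = 391.57 N

391.57


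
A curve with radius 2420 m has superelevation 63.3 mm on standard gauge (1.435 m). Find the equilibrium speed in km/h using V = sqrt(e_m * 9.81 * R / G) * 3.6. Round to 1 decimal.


Convert cant: e = 63.3 mm = 0.0633 m
V_ms = sqrt(0.0633 * 9.81 * 2420 / 1.435)
V_ms = sqrt(1047.215791) = 32.3607 m/s
V = 32.3607 * 3.6 = 116.5 km/h

116.5


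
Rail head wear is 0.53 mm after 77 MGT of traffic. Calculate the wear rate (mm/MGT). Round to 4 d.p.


Wear rate = total wear / cumulative tonnage
Rate = 0.53 / 77
Rate = 0.0069 mm/MGT

0.0069


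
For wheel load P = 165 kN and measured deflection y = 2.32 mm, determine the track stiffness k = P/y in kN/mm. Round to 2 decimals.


Track stiffness k = P / y
k = 165 / 2.32
k = 71.12 kN/mm

71.12


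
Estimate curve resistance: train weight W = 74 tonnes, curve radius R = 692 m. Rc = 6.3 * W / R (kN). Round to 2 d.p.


Rc = 6.3 * W / R
Rc = 6.3 * 74 / 692
Rc = 466.2 / 692
Rc = 0.67 kN

0.67


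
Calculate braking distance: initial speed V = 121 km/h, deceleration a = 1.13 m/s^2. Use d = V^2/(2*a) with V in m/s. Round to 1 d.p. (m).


Convert speed: V = 121 / 3.6 = 33.6111 m/s
V^2 = 1129.7068
d = 1129.7068 / (2 * 1.13)
d = 1129.7068 / 2.26
d = 499.9 m

499.9


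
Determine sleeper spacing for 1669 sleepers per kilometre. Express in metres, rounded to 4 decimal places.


Spacing = 1000 m / number of sleepers
Spacing = 1000 / 1669
Spacing = 0.5992 m

0.5992


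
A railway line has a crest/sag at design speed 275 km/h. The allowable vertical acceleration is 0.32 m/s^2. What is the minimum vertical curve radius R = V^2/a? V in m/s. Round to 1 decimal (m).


Convert speed: V = 275 / 3.6 = 76.3889 m/s
V^2 = 5835.2623 m^2/s^2
R_v = 5835.2623 / 0.32
R_v = 18235.2 m

18235.2


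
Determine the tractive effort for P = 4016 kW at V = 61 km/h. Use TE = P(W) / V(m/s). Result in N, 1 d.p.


Convert: P = 4016 kW = 4016000 W
V = 61 / 3.6 = 16.9444 m/s
TE = 4016000 / 16.9444
TE = 237009.8 N

237009.8


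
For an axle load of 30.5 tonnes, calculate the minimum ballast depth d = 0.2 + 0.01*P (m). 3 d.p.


d = 0.2 + 0.01 * 30.5
d = 0.2 + 0.305
d = 0.505 m

0.505


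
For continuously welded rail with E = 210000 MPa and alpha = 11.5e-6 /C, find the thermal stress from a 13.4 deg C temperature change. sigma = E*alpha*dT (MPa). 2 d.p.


sigma = E * alpha * dT
sigma = 210000 * 11.5e-6 * 13.4
sigma = 2.415 * 13.4
sigma = 32.36 MPa

32.36


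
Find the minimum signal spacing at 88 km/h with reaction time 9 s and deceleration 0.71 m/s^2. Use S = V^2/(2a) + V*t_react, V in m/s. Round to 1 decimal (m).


V = 88 / 3.6 = 24.4444 m/s
Braking distance = 24.4444^2 / (2*0.71) = 420.7964 m
Sighting distance = 24.4444 * 9 = 220.0 m
S = 420.7964 + 220.0 = 640.8 m

640.8


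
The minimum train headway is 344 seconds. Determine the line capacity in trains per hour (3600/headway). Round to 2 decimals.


Capacity = 3600 / headway
Capacity = 3600 / 344
Capacity = 10.47 trains/hour

10.47


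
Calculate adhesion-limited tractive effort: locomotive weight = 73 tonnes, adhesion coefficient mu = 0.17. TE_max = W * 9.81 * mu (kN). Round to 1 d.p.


TE_max = W * g * mu
TE_max = 73 * 9.81 * 0.17
TE_max = 716.13 * 0.17
TE_max = 121.7 kN

121.7


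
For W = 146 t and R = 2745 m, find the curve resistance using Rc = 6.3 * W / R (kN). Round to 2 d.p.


Rc = 6.3 * W / R
Rc = 6.3 * 146 / 2745
Rc = 919.8 / 2745
Rc = 0.34 kN

0.34


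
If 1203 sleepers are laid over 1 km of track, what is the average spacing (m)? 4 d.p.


Spacing = 1000 m / number of sleepers
Spacing = 1000 / 1203
Spacing = 0.8313 m

0.8313


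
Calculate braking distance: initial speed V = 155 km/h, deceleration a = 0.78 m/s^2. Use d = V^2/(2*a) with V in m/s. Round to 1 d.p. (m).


Convert speed: V = 155 / 3.6 = 43.0556 m/s
V^2 = 1853.7809
d = 1853.7809 / (2 * 0.78)
d = 1853.7809 / 1.56
d = 1188.3 m

1188.3


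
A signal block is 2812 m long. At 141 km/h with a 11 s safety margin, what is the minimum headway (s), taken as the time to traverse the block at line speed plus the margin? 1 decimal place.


V = 141 / 3.6 = 39.1667 m/s
Block traversal time = 2812 / 39.1667 = 71.7957 s
Headway = 71.7957 + 11
Headway = 82.8 s

82.8


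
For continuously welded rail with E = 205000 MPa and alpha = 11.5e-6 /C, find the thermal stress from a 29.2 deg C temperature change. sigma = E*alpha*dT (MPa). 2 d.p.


sigma = E * alpha * dT
sigma = 205000 * 11.5e-6 * 29.2
sigma = 2.3575 * 29.2
sigma = 68.84 MPa

68.84


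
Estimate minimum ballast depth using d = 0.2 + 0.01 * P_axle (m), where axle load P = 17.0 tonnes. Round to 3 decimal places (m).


d = 0.2 + 0.01 * 17.0
d = 0.2 + 0.17
d = 0.370 m

0.370


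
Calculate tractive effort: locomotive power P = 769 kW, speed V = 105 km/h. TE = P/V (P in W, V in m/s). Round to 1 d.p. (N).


Convert: P = 769 kW = 769000 W
V = 105 / 3.6 = 29.1667 m/s
TE = 769000 / 29.1667
TE = 26365.7 N

26365.7


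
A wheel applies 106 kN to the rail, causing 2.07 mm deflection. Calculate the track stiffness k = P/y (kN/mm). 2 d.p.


Track stiffness k = P / y
k = 106 / 2.07
k = 51.21 kN/mm

51.21


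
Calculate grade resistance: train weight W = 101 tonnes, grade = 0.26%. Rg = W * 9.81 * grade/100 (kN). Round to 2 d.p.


Rg = W * 9.81 * grade / 100
Rg = 101 * 9.81 * 0.26 / 100
Rg = 990.81 * 0.0026
Rg = 2.58 kN

2.58


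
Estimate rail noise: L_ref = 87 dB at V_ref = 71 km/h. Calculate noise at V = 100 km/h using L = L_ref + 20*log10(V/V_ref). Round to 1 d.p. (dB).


V/V_ref = 100 / 71 = 1.408451
log10(1.408451) = 0.148742
20 * 0.148742 = 2.9748
L = 87 + 2.9748 = 90.0 dB

90.0


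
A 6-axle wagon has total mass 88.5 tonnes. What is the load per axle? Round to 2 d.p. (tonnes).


Load per axle = total weight / number of axles
Load = 88.5 / 6
Load = 14.75 tonnes

14.75


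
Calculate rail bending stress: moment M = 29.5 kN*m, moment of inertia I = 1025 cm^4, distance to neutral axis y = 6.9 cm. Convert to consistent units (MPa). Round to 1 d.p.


Convert units:
M = 29.5 kN*m = 29500000 N*mm
y = 6.9 cm = 69 mm
I = 1025 cm^4 = 10250000 mm^4
sigma = 29500000 * 69 / 10250000
sigma = 198.6 MPa

198.6


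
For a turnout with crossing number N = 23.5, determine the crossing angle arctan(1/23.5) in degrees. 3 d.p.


1/N = 1/23.5 = 0.042553
angle = arctan(0.042553) = 0.042528 rad
angle = 0.042528 * 180/pi = 2.437 degrees

2.437


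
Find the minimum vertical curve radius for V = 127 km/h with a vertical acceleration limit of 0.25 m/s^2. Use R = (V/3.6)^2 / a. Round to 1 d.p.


Convert speed: V = 127 / 3.6 = 35.2778 m/s
V^2 = 1244.5216 m^2/s^2
R_v = 1244.5216 / 0.25
R_v = 4978.1 m

4978.1


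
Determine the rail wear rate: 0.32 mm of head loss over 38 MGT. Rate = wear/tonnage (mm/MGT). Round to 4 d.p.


Wear rate = total wear / cumulative tonnage
Rate = 0.32 / 38
Rate = 0.0084 mm/MGT

0.0084


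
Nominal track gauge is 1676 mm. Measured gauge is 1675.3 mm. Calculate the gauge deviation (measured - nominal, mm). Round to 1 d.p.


Deviation = measured - nominal
Deviation = 1675.3 - 1676
Deviation = -0.7 mm

-0.7


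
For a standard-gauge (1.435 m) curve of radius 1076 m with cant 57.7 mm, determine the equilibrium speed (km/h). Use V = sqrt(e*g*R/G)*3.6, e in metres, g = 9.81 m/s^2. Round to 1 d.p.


Convert cant: e = 57.7 mm = 0.0577 m
V_ms = sqrt(0.0577 * 9.81 * 1076 / 1.435)
V_ms = sqrt(424.429137) = 20.6017 m/s
V = 20.6017 * 3.6 = 74.2 km/h

74.2


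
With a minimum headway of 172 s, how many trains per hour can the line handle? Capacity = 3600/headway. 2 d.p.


Capacity = 3600 / headway
Capacity = 3600 / 172
Capacity = 20.93 trains/hour

20.93


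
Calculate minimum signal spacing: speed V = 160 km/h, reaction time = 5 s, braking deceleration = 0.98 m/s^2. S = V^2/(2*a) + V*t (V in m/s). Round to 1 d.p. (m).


V = 160 / 3.6 = 44.4444 m/s
Braking distance = 44.4444^2 / (2*0.98) = 1007.8105 m
Sighting distance = 44.4444 * 5 = 222.2222 m
S = 1007.8105 + 222.2222 = 1230.0 m

1230.0


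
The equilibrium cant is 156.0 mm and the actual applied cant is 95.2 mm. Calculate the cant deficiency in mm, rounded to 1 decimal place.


Cant deficiency = equilibrium cant - actual cant
CD = 156.0 - 95.2
CD = 60.8 mm

60.8


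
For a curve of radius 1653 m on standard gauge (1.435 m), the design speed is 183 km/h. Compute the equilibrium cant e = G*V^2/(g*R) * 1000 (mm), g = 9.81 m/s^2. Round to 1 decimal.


Convert speed: V = 183 / 3.6 = 50.8333 m/s
Apply formula: e = 1.435 * 50.8333^2 / (9.81 * 1653)
e = 1.435 * 2584.0278 / 16215.93
e = 0.228669 m = 228.7 mm

228.7


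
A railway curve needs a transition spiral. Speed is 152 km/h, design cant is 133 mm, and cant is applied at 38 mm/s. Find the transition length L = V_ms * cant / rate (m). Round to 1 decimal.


Convert speed: V = 152 / 3.6 = 42.2222 m/s
L = 42.2222 * 133 / 38
L = 5615.5556 / 38
L = 147.8 m

147.8


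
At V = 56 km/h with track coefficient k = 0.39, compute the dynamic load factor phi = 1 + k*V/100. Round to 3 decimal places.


phi = 1 + k * V / 100
phi = 1 + 0.39 * 56 / 100
phi = 1 + 0.2184
phi = 1.218

1.218


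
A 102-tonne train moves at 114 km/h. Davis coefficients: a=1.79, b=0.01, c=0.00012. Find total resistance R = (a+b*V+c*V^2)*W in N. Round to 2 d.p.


b*V = 0.01 * 114 = 1.14
c*V^2 = 0.00012 * 12996 = 1.55952
R_per_t = 1.79 + 1.14 + 1.55952 = 4.48952 N/t
R_total = 4.48952 * 102 = 457.93 N

457.93


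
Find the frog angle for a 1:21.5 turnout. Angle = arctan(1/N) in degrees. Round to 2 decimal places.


1/N = 1/21.5 = 0.046512
angle = arctan(0.046512) = 0.046478 rad
angle = 0.046478 * 180/pi = 2.66 degrees

2.66


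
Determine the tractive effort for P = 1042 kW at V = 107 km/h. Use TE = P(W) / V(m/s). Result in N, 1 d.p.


Convert: P = 1042 kW = 1042000 W
V = 107 / 3.6 = 29.7222 m/s
TE = 1042000 / 29.7222
TE = 35057.9 N

35057.9


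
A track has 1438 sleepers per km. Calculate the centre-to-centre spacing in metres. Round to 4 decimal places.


Spacing = 1000 m / number of sleepers
Spacing = 1000 / 1438
Spacing = 0.6954 m

0.6954


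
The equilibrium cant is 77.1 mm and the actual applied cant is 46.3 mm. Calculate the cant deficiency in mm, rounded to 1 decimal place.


Cant deficiency = equilibrium cant - actual cant
CD = 77.1 - 46.3
CD = 30.8 mm

30.8


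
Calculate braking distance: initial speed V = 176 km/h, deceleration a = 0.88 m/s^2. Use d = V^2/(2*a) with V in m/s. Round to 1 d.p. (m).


Convert speed: V = 176 / 3.6 = 48.8889 m/s
V^2 = 2390.1235
d = 2390.1235 / (2 * 0.88)
d = 2390.1235 / 1.76
d = 1358.0 m

1358.0


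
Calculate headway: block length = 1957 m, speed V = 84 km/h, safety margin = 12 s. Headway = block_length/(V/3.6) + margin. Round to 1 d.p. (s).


V = 84 / 3.6 = 23.3333 m/s
Block traversal time = 1957 / 23.3333 = 83.8714 s
Headway = 83.8714 + 12
Headway = 95.9 s

95.9


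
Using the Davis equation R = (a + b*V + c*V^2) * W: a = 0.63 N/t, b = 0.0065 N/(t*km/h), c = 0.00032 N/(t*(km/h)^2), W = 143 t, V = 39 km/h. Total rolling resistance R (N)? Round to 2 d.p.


b*V = 0.0065 * 39 = 0.2535
c*V^2 = 0.00032 * 1521 = 0.48672
R_per_t = 0.63 + 0.2535 + 0.48672 = 1.37022 N/t
R_total = 1.37022 * 143 = 195.94 N

195.94


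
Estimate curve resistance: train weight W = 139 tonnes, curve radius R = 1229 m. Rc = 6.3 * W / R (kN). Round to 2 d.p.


Rc = 6.3 * W / R
Rc = 6.3 * 139 / 1229
Rc = 875.7 / 1229
Rc = 0.71 kN

0.71


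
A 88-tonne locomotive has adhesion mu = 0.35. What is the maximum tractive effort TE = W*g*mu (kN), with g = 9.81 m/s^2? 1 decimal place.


TE_max = W * g * mu
TE_max = 88 * 9.81 * 0.35
TE_max = 863.28 * 0.35
TE_max = 302.1 kN

302.1


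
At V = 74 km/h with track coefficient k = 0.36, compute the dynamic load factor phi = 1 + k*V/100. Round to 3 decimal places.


phi = 1 + k * V / 100
phi = 1 + 0.36 * 74 / 100
phi = 1 + 0.2664
phi = 1.266

1.266


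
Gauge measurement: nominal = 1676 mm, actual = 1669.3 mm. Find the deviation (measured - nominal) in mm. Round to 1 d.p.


Deviation = measured - nominal
Deviation = 1669.3 - 1676
Deviation = -6.7 mm

-6.7


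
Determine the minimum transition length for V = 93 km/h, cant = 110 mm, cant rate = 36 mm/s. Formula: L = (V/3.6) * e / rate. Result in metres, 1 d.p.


Convert speed: V = 93 / 3.6 = 25.8333 m/s
L = 25.8333 * 110 / 36
L = 2841.6667 / 36
L = 78.9 m

78.9


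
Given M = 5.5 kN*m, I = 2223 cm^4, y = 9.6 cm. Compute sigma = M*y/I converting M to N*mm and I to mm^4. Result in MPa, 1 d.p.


Convert units:
M = 5.5 kN*m = 5500000 N*mm
y = 9.6 cm = 96 mm
I = 2223 cm^4 = 22230000 mm^4
sigma = 5500000 * 96 / 22230000
sigma = 23.8 MPa

23.8


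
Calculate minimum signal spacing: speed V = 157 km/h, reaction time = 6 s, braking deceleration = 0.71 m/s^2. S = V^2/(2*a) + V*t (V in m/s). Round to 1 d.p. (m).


V = 157 / 3.6 = 43.6111 m/s
Braking distance = 43.6111^2 / (2*0.71) = 1339.3866 m
Sighting distance = 43.6111 * 6 = 261.6667 m
S = 1339.3866 + 261.6667 = 1601.1 m

1601.1


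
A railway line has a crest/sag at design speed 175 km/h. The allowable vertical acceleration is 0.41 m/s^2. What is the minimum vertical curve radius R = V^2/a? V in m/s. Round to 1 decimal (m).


Convert speed: V = 175 / 3.6 = 48.6111 m/s
V^2 = 2363.0401 m^2/s^2
R_v = 2363.0401 / 0.41
R_v = 5763.5 m

5763.5


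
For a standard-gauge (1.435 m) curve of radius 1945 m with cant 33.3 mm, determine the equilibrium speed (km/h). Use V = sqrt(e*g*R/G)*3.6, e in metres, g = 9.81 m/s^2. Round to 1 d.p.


Convert cant: e = 33.3 mm = 0.0333 m
V_ms = sqrt(0.0333 * 9.81 * 1945 / 1.435)
V_ms = sqrt(442.772812) = 21.0422 m/s
V = 21.0422 * 3.6 = 75.8 km/h

75.8


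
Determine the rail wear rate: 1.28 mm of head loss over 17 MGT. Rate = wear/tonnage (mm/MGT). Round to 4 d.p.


Wear rate = total wear / cumulative tonnage
Rate = 1.28 / 17
Rate = 0.0753 mm/MGT

0.0753


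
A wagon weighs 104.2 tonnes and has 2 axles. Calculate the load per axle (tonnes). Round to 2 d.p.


Load per axle = total weight / number of axles
Load = 104.2 / 2
Load = 52.10 tonnes

52.10


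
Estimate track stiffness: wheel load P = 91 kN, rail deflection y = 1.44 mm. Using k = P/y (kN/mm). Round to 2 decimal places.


Track stiffness k = P / y
k = 91 / 1.44
k = 63.19 kN/mm

63.19


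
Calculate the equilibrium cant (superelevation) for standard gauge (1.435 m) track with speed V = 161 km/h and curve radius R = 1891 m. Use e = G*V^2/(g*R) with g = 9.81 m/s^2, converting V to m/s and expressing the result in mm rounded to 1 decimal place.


Convert speed: V = 161 / 3.6 = 44.7222 m/s
Apply formula: e = 1.435 * 44.7222^2 / (9.81 * 1891)
e = 1.435 * 2000.0772 / 18550.71
e = 0.154717 m = 154.7 mm

154.7


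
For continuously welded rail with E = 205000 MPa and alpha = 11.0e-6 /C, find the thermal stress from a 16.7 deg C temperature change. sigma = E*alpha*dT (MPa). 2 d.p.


sigma = E * alpha * dT
sigma = 205000 * 11.0e-6 * 16.7
sigma = 2.255 * 16.7
sigma = 37.66 MPa

37.66


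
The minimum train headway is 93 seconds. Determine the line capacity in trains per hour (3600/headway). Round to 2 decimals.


Capacity = 3600 / headway
Capacity = 3600 / 93
Capacity = 38.71 trains/hour

38.71


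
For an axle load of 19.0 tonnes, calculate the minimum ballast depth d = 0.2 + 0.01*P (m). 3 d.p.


d = 0.2 + 0.01 * 19.0
d = 0.2 + 0.19
d = 0.390 m

0.390


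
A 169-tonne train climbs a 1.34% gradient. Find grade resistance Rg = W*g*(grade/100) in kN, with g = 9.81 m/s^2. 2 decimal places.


Rg = W * 9.81 * grade / 100
Rg = 169 * 9.81 * 1.34 / 100
Rg = 1657.89 * 0.0134
Rg = 22.22 kN

22.22


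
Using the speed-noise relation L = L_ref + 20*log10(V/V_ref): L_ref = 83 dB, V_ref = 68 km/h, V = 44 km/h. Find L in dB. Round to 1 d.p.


V/V_ref = 44 / 68 = 0.647059
log10(0.647059) = -0.189056
20 * -0.189056 = -3.7811
L = 83 + -3.7811 = 79.2 dB

79.2


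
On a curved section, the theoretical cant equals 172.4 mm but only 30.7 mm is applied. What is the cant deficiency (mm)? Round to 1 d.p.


Cant deficiency = equilibrium cant - actual cant
CD = 172.4 - 30.7
CD = 141.7 mm

141.7


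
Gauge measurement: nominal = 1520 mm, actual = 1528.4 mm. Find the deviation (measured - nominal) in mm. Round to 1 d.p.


Deviation = measured - nominal
Deviation = 1528.4 - 1520
Deviation = 8.4 mm

8.4


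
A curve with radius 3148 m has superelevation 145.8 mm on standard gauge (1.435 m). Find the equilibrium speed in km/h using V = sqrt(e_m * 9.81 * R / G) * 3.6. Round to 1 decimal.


Convert cant: e = 145.8 mm = 0.1458 m
V_ms = sqrt(0.1458 * 9.81 * 3148 / 1.435)
V_ms = sqrt(3137.68509) = 56.015 m/s
V = 56.015 * 3.6 = 201.7 km/h

201.7


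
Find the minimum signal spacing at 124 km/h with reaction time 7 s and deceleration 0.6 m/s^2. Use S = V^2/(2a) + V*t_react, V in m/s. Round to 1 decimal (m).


V = 124 / 3.6 = 34.4444 m/s
Braking distance = 34.4444^2 / (2*0.6) = 988.6831 m
Sighting distance = 34.4444 * 7 = 241.1111 m
S = 988.6831 + 241.1111 = 1229.8 m

1229.8


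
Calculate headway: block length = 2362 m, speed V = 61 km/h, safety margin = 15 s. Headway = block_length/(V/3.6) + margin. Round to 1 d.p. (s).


V = 61 / 3.6 = 16.9444 m/s
Block traversal time = 2362 / 16.9444 = 139.3967 s
Headway = 139.3967 + 15
Headway = 154.4 s

154.4


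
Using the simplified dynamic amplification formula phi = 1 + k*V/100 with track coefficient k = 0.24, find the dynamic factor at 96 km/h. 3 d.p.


phi = 1 + k * V / 100
phi = 1 + 0.24 * 96 / 100
phi = 1 + 0.2304
phi = 1.230

1.230


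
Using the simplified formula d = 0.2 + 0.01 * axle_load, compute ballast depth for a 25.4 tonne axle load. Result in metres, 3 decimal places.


d = 0.2 + 0.01 * 25.4
d = 0.2 + 0.254
d = 0.454 m

0.454


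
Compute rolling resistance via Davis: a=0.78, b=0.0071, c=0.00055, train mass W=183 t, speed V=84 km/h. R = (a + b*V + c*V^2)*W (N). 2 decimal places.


b*V = 0.0071 * 84 = 0.5964
c*V^2 = 0.00055 * 7056 = 3.8808
R_per_t = 0.78 + 0.5964 + 3.8808 = 5.2572 N/t
R_total = 5.2572 * 183 = 962.07 N

962.07


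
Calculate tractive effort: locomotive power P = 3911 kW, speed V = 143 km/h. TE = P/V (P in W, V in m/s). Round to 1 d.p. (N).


Convert: P = 3911 kW = 3911000 W
V = 143 / 3.6 = 39.7222 m/s
TE = 3911000 / 39.7222
TE = 98458.7 N

98458.7


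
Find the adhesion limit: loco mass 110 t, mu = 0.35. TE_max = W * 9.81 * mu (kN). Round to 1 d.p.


TE_max = W * g * mu
TE_max = 110 * 9.81 * 0.35
TE_max = 1079.1 * 0.35
TE_max = 377.7 kN

377.7


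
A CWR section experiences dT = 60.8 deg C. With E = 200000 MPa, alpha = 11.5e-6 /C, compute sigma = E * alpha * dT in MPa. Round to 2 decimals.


sigma = E * alpha * dT
sigma = 200000 * 11.5e-6 * 60.8
sigma = 2.3 * 60.8
sigma = 139.84 MPa

139.84


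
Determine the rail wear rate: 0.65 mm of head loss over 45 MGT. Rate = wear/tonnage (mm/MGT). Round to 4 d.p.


Wear rate = total wear / cumulative tonnage
Rate = 0.65 / 45
Rate = 0.0144 mm/MGT

0.0144


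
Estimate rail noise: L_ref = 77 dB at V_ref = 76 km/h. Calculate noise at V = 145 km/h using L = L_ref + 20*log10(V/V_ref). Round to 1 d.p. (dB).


V/V_ref = 145 / 76 = 1.907895
log10(1.907895) = 0.280554
20 * 0.280554 = 5.6111
L = 77 + 5.6111 = 82.6 dB

82.6


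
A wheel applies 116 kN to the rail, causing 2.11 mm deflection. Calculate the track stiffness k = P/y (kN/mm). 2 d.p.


Track stiffness k = P / y
k = 116 / 2.11
k = 54.98 kN/mm

54.98


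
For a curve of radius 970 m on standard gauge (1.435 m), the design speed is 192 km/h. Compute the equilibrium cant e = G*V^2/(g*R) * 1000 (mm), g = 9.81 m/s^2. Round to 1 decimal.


Convert speed: V = 192 / 3.6 = 53.3333 m/s
Apply formula: e = 1.435 * 53.3333^2 / (9.81 * 970)
e = 1.435 * 2844.4444 / 9515.7
e = 0.428952 m = 429.0 mm

429.0


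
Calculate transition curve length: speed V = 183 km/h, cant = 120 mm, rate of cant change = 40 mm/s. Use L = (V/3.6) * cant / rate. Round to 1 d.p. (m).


Convert speed: V = 183 / 3.6 = 50.8333 m/s
L = 50.8333 * 120 / 40
L = 6100.0 / 40
L = 152.5 m

152.5


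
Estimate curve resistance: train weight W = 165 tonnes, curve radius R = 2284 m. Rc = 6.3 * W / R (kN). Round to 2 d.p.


Rc = 6.3 * W / R
Rc = 6.3 * 165 / 2284
Rc = 1039.5 / 2284
Rc = 0.46 kN

0.46
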